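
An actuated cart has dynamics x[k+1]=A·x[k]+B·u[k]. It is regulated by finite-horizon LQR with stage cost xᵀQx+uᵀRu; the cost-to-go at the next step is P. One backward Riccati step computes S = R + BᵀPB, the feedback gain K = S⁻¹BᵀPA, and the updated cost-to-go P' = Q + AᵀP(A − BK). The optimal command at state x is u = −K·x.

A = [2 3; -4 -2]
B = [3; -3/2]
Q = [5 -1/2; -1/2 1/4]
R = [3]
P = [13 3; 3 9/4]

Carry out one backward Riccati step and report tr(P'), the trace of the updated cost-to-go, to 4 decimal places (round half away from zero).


26.4183

BᵀP = [34.5000 5.6250]
S = R + BᵀPB = [3] + [95.0625] = [98.0625]
BᵀPA = [46.5000 92.2500]
K = S⁻¹·BᵀPA = [0.4742 0.9407]
A−BK = [0.5774 0.1778; -3.2887 -0.5889]
AᵀP(A−BK) = [17.9503 4.2562; 4.2562 3.2180]
P' = Q + AᵀP(A−BK) = [22.9503 3.7562; 3.7562 3.4680]
tr(P') = 26.4183


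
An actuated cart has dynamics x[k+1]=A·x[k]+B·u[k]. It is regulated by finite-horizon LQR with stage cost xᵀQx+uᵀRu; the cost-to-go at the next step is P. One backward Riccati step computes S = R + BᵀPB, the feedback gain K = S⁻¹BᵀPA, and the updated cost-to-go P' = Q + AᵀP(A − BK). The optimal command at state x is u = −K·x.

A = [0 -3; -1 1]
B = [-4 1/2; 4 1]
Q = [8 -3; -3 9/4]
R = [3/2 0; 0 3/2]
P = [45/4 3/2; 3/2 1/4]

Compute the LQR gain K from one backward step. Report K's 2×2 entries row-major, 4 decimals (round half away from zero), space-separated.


0.0249 0.7706 -0.0643 -0.2467

BᵀP = [-39.0000 -5.0000; 7.1250 1.0000]
S = R + BᵀPB = [3/2 0; 0 3/2] + [136.0000 -24.5000; -24.5000 4.5625] = [137.5000 -24.5000; -24.5000 6.0625]
BᵀPA = [5.0000 112.0000; -1.0000 -20.3750]
K = S⁻¹·BᵀPA = [0.0249 0.7706; -0.0643 -0.2467]
A−BK = [0.1318 0.2057; -1.0354 -1.8357]
AᵀP(A−BK) = [0.0612 0.1504; 0.1504 1.1676]
P' = Q + AᵀP(A−BK) = [8.0612 -2.8496; -2.8496 3.4176]
tr(P') = 11.4788


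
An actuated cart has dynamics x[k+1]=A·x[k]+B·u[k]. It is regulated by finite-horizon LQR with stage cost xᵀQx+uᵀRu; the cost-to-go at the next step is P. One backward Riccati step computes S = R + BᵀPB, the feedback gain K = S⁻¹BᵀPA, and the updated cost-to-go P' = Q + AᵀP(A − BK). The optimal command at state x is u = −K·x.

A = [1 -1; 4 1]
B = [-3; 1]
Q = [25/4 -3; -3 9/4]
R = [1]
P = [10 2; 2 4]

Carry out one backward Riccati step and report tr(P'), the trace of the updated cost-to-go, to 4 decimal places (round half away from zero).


BᵀP = [-28.0000 -2.0000]
S = R + BᵀPB = [1] + [82.0000] = [83.0000]
BᵀPA = [-36.0000 26.0000]
K = S⁻¹·BᵀPA = [-0.4337 0.3133]
A−BK = [-0.3012 -0.0602; 4.4337 0.6867]
AᵀP(A−BK) = [74.3855 11.2771; 11.2771 1.8554]
P' = Q + AᵀP(A−BK) = [80.6355 8.2771; 8.2771 4.1054]
tr(P') = 84.7410

84.7410


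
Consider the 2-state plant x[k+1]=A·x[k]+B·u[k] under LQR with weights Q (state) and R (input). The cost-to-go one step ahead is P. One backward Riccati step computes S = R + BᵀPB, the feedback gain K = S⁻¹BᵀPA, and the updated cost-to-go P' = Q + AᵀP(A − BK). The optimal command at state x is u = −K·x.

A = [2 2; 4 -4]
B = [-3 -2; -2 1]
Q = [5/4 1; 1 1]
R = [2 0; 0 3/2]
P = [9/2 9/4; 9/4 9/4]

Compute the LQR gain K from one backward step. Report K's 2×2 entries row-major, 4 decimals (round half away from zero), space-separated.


-1.2255 0.5823 0.6142 -1.4833

BᵀP = [-18.0000 -11.2500; -6.7500 -2.2500]
S = R + BᵀPB = [2 0; 0 3/2] + [76.5000 24.7500; 24.7500 11.2500] = [78.5000 24.7500; 24.7500 12.7500]
BᵀPA = [-81.0000 9.0000; -22.5000 -4.5000]
K = S⁻¹·BᵀPA = [-1.2255 0.5823; 0.6142 -1.4833]
A−BK = [-0.4481 0.7803; 0.9348 -1.3520]
AᵀP(A−BK) = [4.5543 -4.2067; -4.2067 6.0840]
P' = Q + AᵀP(A−BK) = [5.8043 -3.2067; -3.2067 7.0840]
tr(P') = 12.8883


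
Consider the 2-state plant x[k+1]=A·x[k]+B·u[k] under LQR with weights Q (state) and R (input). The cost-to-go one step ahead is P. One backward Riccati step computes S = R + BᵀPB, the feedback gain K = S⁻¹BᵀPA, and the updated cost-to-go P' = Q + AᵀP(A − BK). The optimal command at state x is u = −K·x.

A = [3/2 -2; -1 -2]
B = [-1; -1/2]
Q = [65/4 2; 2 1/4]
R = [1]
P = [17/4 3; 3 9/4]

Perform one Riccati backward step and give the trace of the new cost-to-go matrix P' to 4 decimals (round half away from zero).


22.7522

BᵀP = [-5.7500 -4.1250]
S = R + BᵀPB = [1] + [7.8125] = [8.8125]
BᵀPA = [-4.5000 19.7500]
K = S⁻¹·BᵀPA = [-0.5106 2.2411]
A−BK = [0.9894 0.2411; -1.2553 -0.8794]
AᵀP(A−BK) = [0.5146 -1.1649; -1.1649 5.7376]
P' = Q + AᵀP(A−BK) = [16.7646 0.8351; 0.8351 5.9876]
tr(P') = 22.7522


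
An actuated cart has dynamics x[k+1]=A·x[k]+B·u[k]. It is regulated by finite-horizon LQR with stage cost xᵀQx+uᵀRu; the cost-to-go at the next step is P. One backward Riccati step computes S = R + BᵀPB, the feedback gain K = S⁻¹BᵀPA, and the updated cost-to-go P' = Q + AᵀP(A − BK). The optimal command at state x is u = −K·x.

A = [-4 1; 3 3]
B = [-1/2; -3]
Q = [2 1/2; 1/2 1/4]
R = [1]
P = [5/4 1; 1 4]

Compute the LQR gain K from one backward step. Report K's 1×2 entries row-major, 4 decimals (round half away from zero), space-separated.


-0.5705 -1.0202

BᵀP = [-3.6250 -12.5000]
S = R + BᵀPB = [1] + [39.3125] = [40.3125]
BᵀPA = [-23.0000 -41.1250]
K = S⁻¹·BᵀPA = [-0.5705 -1.0202]
A−BK = [-4.2853 0.4899; 1.2884 -0.0605]
AᵀP(A−BK) = [18.8775 -1.4636; -1.4636 1.2961]
P' = Q + AᵀP(A−BK) = [20.8775 -0.9636; -0.9636 1.5461]
tr(P') = 22.4236


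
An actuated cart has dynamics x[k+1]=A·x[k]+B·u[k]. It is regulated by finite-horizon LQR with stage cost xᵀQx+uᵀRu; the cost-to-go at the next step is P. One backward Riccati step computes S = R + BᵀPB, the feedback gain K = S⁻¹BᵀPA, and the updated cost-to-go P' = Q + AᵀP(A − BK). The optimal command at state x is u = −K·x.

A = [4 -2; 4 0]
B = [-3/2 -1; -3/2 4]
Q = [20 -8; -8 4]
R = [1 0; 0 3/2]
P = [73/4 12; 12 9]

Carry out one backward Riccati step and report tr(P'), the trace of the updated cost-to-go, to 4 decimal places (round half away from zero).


BᵀP = [-45.3750 -31.5000; 29.7500 24.0000]
S = R + BᵀPB = [1 0; 0 3/2] + [115.3125 -80.6250; -80.6250 66.2500] = [116.3125 -80.6250; -80.6250 67.7500]
BᵀPA = [-307.5000 90.7500; 215.0000 -59.5000]
K = S⁻¹·BᵀPA = [-2.5357 0.9792; 0.1558 0.2871]
A−BK = [0.3522 -0.2441; -0.4269 0.3205]
AᵀP(A−BK) = [6.7619 -2.6113; -2.6113 1.2168]
P' = Q + AᵀP(A−BK) = [26.7619 -10.6113; -10.6113 5.2168]
tr(P') = 31.9787

31.9787


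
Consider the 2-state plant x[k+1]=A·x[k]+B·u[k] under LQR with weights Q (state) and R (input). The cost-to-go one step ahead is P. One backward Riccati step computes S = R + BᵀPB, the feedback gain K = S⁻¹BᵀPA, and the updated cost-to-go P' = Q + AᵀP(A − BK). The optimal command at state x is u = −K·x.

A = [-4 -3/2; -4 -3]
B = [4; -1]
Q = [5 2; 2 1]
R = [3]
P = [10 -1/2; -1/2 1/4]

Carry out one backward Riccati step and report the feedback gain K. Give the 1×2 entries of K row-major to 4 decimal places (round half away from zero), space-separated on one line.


-0.9148 -0.3229

BᵀP = [40.5000 -2.2500]
S = R + BᵀPB = [3] + [164.2500] = [167.2500]
BᵀPA = [-153.0000 -54.0000]
K = S⁻¹·BᵀPA = [-0.9148 -0.3229]
A−BK = [-0.3408 -0.2085; -4.9148 -3.3229]
AᵀP(A−BK) = [8.0359 4.6009; 4.6009 2.8150]
P' = Q + AᵀP(A−BK) = [13.0359 6.6009; 6.6009 3.8150]
tr(P') = 16.8509


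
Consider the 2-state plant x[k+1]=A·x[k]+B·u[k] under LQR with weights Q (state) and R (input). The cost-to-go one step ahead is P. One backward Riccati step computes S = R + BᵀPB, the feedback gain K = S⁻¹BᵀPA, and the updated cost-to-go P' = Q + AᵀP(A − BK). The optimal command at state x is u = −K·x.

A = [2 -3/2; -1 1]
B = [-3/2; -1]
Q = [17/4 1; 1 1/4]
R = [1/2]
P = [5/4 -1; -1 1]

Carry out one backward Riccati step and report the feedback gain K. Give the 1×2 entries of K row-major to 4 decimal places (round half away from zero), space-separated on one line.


BᵀP = [-0.8750 0.5000]
S = R + BᵀPB = [1/2] + [0.8125] = [1.3125]
BᵀPA = [-2.2500 1.8125]
K = S⁻¹·BᵀPA = [-1.7143 1.3810]
A−BK = [-0.5714 0.5714; -2.7143 2.3810]
AᵀP(A−BK) = [6.1429 -5.1429; -5.1429 4.3095]
P' = Q + AᵀP(A−BK) = [10.3929 -4.1429; -4.1429 4.5595]
tr(P') = 14.9524

-1.7143 1.3810


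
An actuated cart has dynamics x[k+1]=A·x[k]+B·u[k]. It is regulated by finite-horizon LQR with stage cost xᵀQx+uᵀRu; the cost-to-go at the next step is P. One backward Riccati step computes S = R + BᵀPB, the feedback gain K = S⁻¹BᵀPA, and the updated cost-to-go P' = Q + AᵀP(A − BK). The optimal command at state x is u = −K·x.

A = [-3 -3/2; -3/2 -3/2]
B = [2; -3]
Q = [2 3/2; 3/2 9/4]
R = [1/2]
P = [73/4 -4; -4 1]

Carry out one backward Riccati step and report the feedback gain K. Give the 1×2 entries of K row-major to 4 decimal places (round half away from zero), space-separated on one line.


BᵀP = [48.5000 -11.0000]
S = R + BᵀPB = [1/2] + [130.0000] = [130.5000]
BᵀPA = [-129.0000 -56.2500]
K = S⁻¹·BᵀPA = [-0.9885 -0.4310]
A−BK = [-1.0230 -0.6379; -4.4655 -2.7931]
AᵀP(A−BK) = [2.9828 1.7716; 1.7716 1.0668]
P' = Q + AᵀP(A−BK) = [4.9828 3.2716; 3.2716 3.3168]
tr(P') = 8.2996

-0.9885 -0.4310


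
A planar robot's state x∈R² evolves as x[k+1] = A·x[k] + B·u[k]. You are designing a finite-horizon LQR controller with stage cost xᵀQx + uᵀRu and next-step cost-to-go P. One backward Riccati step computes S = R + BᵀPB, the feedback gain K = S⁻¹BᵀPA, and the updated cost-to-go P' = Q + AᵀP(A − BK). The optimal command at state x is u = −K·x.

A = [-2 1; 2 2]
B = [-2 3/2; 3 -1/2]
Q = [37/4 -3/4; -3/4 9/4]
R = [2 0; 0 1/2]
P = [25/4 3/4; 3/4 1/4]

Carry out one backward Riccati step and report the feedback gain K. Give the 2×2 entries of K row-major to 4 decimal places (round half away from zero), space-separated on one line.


BᵀP = [-10.2500 -0.7500; 9.0000 1.0000]
S = R + BᵀPB = [2 0; 0 1/2] + [18.2500 -15.0000; -15.0000 13.0000] = [20.2500 -15.0000; -15.0000 13.5000]
BᵀPA = [19.0000 -11.7500; -16.0000 11.0000]
K = S⁻¹·BᵀPA = [0.3411 0.1318; -0.8062 0.9612]
A−BK = [-0.1085 -0.1783; 0.5736 2.0853]
AᵀP(A−BK) = [0.6202 -0.1240; -0.1240 1.2248]
P' = Q + AᵀP(A−BK) = [9.8702 -0.8740; -0.8740 3.4748]
tr(P') = 13.3450

0.3411 0.1318 -0.8062 0.9612


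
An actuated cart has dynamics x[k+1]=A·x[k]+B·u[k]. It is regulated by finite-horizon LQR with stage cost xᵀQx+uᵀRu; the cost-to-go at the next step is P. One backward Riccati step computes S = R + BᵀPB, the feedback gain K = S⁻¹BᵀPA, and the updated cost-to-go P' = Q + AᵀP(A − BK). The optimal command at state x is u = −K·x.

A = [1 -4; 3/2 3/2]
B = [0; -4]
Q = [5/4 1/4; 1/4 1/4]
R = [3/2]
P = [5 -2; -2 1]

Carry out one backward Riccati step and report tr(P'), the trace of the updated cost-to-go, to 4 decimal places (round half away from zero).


26.2571

BᵀP = [8.0000 -4.0000]
S = R + BᵀPB = [3/2] + [16.0000] = [17.5000]
BᵀPA = [2.0000 -38.0000]
K = S⁻¹·BᵀPA = [0.1143 -2.1714]
A−BK = [1.0000 -4.0000; 1.9571 -7.1857]
AᵀP(A−BK) = [1.0214 -4.4071; -4.4071 23.7357]
P' = Q + AᵀP(A−BK) = [2.2714 -4.1571; -4.1571 23.9857]
tr(P') = 26.2571


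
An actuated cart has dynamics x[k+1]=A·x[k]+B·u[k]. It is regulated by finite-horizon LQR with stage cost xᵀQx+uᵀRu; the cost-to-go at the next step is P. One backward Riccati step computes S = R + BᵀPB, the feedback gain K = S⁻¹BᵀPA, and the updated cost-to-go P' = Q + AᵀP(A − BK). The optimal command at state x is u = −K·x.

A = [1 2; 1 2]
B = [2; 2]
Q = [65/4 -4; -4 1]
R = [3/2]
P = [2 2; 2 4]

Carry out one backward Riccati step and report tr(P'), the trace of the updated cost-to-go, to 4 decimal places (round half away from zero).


19.0572

BᵀP = [8.0000 12.0000]
S = R + BᵀPB = [3/2] + [40.0000] = [41.5000]
BᵀPA = [20.0000 40.0000]
K = S⁻¹·BᵀPA = [0.4819 0.9639]
A−BK = [0.0361 0.0723; 0.0361 0.0723]
AᵀP(A−BK) = [0.3614 0.7229; 0.7229 1.4458]
P' = Q + AᵀP(A−BK) = [16.6114 -3.2771; -3.2771 2.4458]
tr(P') = 19.0572


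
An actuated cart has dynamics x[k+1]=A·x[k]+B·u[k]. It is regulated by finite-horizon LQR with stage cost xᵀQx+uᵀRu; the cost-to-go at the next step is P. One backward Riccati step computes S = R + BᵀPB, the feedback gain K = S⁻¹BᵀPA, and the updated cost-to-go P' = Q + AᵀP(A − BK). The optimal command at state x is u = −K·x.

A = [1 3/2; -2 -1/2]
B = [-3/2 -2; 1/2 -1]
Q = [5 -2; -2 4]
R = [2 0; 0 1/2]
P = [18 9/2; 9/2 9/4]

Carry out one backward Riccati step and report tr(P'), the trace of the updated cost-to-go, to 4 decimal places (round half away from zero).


BᵀP = [-24.7500 -5.6250; -40.5000 -11.2500]
S = R + BᵀPB = [2 0; 0 1/2] + [34.3125 55.1250; 55.1250 92.2500] = [36.3125 55.1250; 55.1250 92.7500]
BᵀPA = [-13.5000 -34.3125; -18.0000 -55.1250]
K = S⁻¹·BᵀPA = [-0.7894 -0.4365; 0.2751 -0.3349]
A−BK = [0.3661 0.1754; -1.3302 -0.6166]
AᵀP(A−BK) = [3.2950 1.5787; 1.5787 0.8731]
P' = Q + AᵀP(A−BK) = [8.2950 -0.4213; -0.4213 4.8731]
tr(P') = 13.1681

13.1681


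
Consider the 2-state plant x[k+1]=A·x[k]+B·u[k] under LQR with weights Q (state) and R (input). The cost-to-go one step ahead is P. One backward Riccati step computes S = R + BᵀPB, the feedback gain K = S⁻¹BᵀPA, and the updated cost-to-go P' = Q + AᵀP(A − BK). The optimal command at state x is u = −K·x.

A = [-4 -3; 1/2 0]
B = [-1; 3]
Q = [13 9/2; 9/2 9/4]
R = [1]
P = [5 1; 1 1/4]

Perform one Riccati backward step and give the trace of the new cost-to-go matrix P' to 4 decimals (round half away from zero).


BᵀP = [-2.0000 -0.2500]
S = R + BᵀPB = [1] + [1.2500] = [2.2500]
BᵀPA = [7.8750 6.0000]
K = S⁻¹·BᵀPA = [3.5000 2.6667]
A−BK = [-0.5000 -0.3333; -10.0000 -8.0000]
AᵀP(A−BK) = [48.5000 37.5000; 37.5000 29.0000]
P' = Q + AᵀP(A−BK) = [61.5000 42.0000; 42.0000 31.2500]
tr(P') = 92.7500

92.7500


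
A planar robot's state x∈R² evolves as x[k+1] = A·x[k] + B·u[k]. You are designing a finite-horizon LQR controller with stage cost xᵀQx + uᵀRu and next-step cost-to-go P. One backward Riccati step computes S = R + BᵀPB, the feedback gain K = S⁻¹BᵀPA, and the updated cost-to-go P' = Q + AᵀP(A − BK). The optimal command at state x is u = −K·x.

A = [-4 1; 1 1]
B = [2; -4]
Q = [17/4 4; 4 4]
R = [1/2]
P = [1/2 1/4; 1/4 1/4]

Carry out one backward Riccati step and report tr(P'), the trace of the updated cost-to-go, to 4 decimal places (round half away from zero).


BᵀP = [0.0000 -0.5000]
S = R + BᵀPB = [1/2] + [2.0000] = [2.5000]
BᵀPA = [-0.5000 -0.5000]
K = S⁻¹·BᵀPA = [-0.2000 -0.2000]
A−BK = [-3.6000 1.4000; 0.2000 0.2000]
AᵀP(A−BK) = [6.1500 -2.6000; -2.6000 1.1500]
P' = Q + AᵀP(A−BK) = [10.4000 1.4000; 1.4000 5.1500]
tr(P') = 15.5500

15.5500


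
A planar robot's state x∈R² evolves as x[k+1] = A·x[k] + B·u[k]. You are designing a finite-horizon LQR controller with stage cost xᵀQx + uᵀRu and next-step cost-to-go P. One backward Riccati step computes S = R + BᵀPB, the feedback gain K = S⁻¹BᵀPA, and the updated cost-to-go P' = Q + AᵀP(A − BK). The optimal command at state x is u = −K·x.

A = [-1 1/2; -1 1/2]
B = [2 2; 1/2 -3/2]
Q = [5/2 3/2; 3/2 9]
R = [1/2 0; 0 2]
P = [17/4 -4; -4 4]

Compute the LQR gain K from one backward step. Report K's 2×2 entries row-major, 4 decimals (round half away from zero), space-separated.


BᵀP = [6.5000 -6.0000; 14.5000 -14.0000]
S = R + BᵀPB = [1/2 0; 0 2] + [10.0000 22.0000; 22.0000 50.0000] = [10.5000 22.0000; 22.0000 52.0000]
BᵀPA = [-0.5000 0.2500; -0.5000 0.2500]
K = S⁻¹·BᵀPA = [-0.2419 0.1210; 0.0927 -0.0464]
A−BK = [-0.7016 0.3508; -0.7399 0.3700]
AᵀP(A−BK) = [0.1754 -0.0877; -0.0877 0.0439]
P' = Q + AᵀP(A−BK) = [2.6754 1.4123; 1.4123 9.0439]
tr(P') = 11.7193

-0.2419 0.1210 0.0927 -0.0464


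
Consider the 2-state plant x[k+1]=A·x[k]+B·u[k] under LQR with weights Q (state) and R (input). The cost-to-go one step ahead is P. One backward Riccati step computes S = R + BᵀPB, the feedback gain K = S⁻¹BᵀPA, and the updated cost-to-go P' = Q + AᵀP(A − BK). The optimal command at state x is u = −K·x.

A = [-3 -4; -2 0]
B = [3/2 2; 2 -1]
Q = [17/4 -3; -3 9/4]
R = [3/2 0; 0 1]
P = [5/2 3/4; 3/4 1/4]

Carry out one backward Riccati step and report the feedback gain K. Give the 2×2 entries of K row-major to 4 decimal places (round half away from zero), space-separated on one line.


-0.8431 -0.8812 -0.9415 -1.1126

BᵀP = [5.2500 1.6250; 4.2500 1.2500]
S = R + BᵀPB = [3/2 0; 0 1] + [11.1250 8.8750; 8.8750 7.2500] = [12.6250 8.8750; 8.8750 8.2500]
BᵀPA = [-19.0000 -21.0000; -15.2500 -17.0000]
K = S⁻¹·BᵀPA = [-0.8431 -0.8812; -0.9415 -1.1126]
A−BK = [0.1477 -0.4529; -1.2554 0.6498]
AᵀP(A−BK) = [2.1231 2.2892; 2.2892 2.5797]
P' = Q + AᵀP(A−BK) = [6.3731 -0.7108; -0.7108 4.8297]
tr(P') = 11.2028


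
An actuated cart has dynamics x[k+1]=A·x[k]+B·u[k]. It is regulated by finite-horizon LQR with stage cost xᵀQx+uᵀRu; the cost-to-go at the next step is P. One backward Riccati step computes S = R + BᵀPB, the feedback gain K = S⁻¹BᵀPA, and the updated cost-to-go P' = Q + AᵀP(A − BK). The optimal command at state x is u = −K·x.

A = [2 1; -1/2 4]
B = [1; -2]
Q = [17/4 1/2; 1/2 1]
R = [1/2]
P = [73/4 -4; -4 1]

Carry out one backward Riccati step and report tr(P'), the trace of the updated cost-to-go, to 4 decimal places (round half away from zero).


9.1290

BᵀP = [26.2500 -6.0000]
S = R + BᵀPB = [1/2] + [38.2500] = [38.7500]
BᵀPA = [55.5000 2.2500]
K = S⁻¹·BᵀPA = [1.4323 0.0581]
A−BK = [0.5677 0.9419; 2.3645 4.1161]
AᵀP(A−BK) = [1.7597 1.2774; 1.2774 2.1194]
P' = Q + AᵀP(A−BK) = [6.0097 1.7774; 1.7774 3.1194]
tr(P') = 9.1290


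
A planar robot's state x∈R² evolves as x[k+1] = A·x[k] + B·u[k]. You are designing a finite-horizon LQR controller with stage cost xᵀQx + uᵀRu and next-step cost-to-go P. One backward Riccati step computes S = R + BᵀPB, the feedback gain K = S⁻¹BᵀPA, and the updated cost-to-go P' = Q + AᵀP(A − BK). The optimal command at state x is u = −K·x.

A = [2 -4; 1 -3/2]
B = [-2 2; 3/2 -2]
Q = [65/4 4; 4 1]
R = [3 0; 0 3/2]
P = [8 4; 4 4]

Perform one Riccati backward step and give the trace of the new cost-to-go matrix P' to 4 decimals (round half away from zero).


BᵀP = [-10.0000 -2.0000; 8.0000 0.0000]
S = R + BᵀPB = [3 0; 0 3/2] + [17.0000 -16.0000; -16.0000 16.0000] = [20.0000 -16.0000; -16.0000 17.5000]
BᵀPA = [-22.0000 43.0000; 16.0000 -32.0000]
K = S⁻¹·BᵀPA = [-1.3723 2.5585; -0.3404 0.5106]
A−BK = [-0.0638 0.0957; 2.3777 -4.3165]
AᵀP(A−BK) = [27.2553 -49.8830; -49.8830 91.3245]
P' = Q + AᵀP(A−BK) = [43.5053 -45.8830; -45.8830 92.3245]
tr(P') = 135.8298

135.8298


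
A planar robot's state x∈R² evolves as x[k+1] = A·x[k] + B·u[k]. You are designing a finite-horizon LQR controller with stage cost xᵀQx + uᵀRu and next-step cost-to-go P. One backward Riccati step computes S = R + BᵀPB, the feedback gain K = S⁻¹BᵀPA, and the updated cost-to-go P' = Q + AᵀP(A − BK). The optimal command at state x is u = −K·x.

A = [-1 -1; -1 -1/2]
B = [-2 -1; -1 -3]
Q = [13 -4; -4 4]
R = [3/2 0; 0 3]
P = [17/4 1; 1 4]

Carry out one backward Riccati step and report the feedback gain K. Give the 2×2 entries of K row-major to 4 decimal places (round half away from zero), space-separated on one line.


BᵀP = [-9.5000 -6.0000; -7.2500 -13.0000]
S = R + BᵀPB = [3/2 0; 0 3] + [25.0000 27.5000; 27.5000 46.2500] = [26.5000 27.5000; 27.5000 49.2500]
BᵀPA = [15.5000 12.5000; 20.2500 13.7500]
K = S⁻¹·BᵀPA = [0.3762 0.4327; 0.2011 0.0376]
A−BK = [-0.0465 -0.0970; -0.0205 0.0454]
AᵀP(A−BK) = [0.3464 0.2822; 0.2822 0.3245]
P' = Q + AᵀP(A−BK) = [13.3464 -3.7178; -3.7178 4.3245]
tr(P') = 17.6709

0.3762 0.4327 0.2011 0.0376


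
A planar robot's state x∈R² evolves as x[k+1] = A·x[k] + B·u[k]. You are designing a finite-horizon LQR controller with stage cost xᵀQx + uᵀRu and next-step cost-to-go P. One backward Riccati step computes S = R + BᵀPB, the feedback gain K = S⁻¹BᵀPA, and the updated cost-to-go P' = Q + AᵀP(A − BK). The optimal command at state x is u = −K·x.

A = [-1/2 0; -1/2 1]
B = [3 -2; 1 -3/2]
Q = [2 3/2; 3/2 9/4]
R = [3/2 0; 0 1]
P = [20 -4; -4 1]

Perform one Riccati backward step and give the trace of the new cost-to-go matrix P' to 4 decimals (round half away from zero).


4.5112

BᵀP = [56.0000 -11.0000; -34.0000 6.5000]
S = R + BᵀPB = [3/2 0; 0 1] + [157.0000 -95.5000; -95.5000 58.2500] = [158.5000 -95.5000; -95.5000 59.2500]
BᵀPA = [-22.5000 -11.0000; 13.7500 6.5000]
K = S⁻¹·BᵀPA = [-0.0738 -0.1144; 0.1131 -0.0748]
A−BK = [-0.0524 0.1938; -0.2566 1.0023]
AᵀP(A−BK) = [0.0341 -0.0471; -0.0471 0.2270]
P' = Q + AᵀP(A−BK) = [2.0341 1.4529; 1.4529 2.4770]
tr(P') = 4.5112


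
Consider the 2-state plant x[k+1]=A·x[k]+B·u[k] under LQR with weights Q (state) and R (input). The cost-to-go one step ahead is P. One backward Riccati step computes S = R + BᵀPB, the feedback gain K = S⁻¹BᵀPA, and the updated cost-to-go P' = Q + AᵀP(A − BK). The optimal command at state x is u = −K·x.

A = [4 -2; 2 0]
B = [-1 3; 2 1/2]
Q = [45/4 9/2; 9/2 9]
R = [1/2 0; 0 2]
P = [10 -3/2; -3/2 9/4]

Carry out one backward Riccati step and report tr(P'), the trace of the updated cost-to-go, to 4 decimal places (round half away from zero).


25.5735

BᵀP = [-13.0000 6.0000; 29.2500 -3.3750]
S = R + BᵀPB = [1/2 0; 0 2] + [25.0000 -36.0000; -36.0000 86.0625] = [25.5000 -36.0000; -36.0000 88.0625]
BᵀPA = [-40.0000 26.0000; 110.2500 -58.5000]
K = S⁻¹·BᵀPA = [0.4702 0.1934; 1.4442 -0.5853]
A−BK = [0.1377 -0.0509; 0.3375 -0.0941]
AᵀP(A−BK) = [4.5883 -1.7413; -1.7413 0.7352]
P' = Q + AᵀP(A−BK) = [15.8383 2.7587; 2.7587 9.7352]
tr(P') = 25.5735


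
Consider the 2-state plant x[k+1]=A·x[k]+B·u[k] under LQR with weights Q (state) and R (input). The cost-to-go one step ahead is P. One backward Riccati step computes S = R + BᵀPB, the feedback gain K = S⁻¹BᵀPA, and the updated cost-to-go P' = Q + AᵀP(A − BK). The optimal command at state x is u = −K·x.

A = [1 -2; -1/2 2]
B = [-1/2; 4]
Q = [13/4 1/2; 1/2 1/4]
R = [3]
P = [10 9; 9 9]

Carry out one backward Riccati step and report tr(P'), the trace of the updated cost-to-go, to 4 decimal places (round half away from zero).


BᵀP = [31.0000 31.5000]
S = R + BᵀPB = [3] + [110.5000] = [113.5000]
BᵀPA = [15.2500 1.0000]
K = S⁻¹·BᵀPA = [0.1344 0.0088]
A−BK = [1.0672 -1.9956; -1.0374 1.9648]
AᵀP(A−BK) = [1.2010 -2.1344; -2.1344 3.9912]
P' = Q + AᵀP(A−BK) = [4.4510 -1.6344; -1.6344 4.2412]
tr(P') = 8.6922

8.6922


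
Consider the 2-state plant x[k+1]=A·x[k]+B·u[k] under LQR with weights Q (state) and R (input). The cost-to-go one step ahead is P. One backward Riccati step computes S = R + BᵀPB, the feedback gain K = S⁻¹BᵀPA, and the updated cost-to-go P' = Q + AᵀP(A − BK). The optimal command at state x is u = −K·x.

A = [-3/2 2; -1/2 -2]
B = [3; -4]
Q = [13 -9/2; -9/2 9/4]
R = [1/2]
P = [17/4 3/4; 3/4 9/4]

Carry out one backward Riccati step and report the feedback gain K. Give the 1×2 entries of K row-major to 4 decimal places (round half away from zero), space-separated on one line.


BᵀP = [9.7500 -6.7500]
S = R + BᵀPB = [1/2] + [56.2500] = [56.7500]
BᵀPA = [-11.2500 33.0000]
K = S⁻¹·BᵀPA = [-0.1982 0.5815]
A−BK = [-0.9053 0.2555; -1.2930 0.3260]
AᵀP(A−BK) = [9.0198 -2.4581; -2.4581 0.8106]
P' = Q + AᵀP(A−BK) = [22.0198 -6.9581; -6.9581 3.0606]
tr(P') = 25.0804

-0.1982 0.5815


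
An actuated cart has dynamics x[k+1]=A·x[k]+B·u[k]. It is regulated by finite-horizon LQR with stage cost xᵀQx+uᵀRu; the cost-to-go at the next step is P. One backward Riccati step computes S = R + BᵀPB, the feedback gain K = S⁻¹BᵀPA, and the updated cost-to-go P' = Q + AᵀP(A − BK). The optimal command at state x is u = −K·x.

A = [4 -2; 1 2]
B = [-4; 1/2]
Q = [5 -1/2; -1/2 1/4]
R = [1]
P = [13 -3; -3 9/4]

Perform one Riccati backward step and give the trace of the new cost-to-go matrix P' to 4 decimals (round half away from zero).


BᵀP = [-53.5000 13.1250]
S = R + BᵀPB = [1] + [220.5625] = [221.5625]
BᵀPA = [-200.8750 133.2500]
K = S⁻¹·BᵀPA = [-0.9066 0.6014]
A−BK = [0.3735 0.4056; 1.4533 1.6993]
AᵀP(A−BK) = [4.1309 3.3083; 3.3083 4.8621]
P' = Q + AᵀP(A−BK) = [9.1309 2.8083; 2.8083 5.1121]
tr(P') = 14.2429

14.2429


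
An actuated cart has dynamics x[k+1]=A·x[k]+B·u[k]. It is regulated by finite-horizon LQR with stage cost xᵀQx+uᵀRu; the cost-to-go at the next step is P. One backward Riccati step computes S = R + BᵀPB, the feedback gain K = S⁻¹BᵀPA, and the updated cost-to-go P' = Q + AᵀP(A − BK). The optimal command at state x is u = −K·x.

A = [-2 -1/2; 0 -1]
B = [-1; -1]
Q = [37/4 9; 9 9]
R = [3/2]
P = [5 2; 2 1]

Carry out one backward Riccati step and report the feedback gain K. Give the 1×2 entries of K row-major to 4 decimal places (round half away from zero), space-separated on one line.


BᵀP = [-7.0000 -3.0000]
S = R + BᵀPB = [3/2] + [10.0000] = [11.5000]
BᵀPA = [14.0000 6.5000]
K = S⁻¹·BᵀPA = [1.2174 0.5652]
A−BK = [-0.7826 0.0652; 1.2174 -0.4348]
AᵀP(A−BK) = [2.9565 1.0870; 1.0870 0.5761]
P' = Q + AᵀP(A−BK) = [12.2065 10.0870; 10.0870 9.5761]
tr(P') = 21.7826

1.2174 0.5652


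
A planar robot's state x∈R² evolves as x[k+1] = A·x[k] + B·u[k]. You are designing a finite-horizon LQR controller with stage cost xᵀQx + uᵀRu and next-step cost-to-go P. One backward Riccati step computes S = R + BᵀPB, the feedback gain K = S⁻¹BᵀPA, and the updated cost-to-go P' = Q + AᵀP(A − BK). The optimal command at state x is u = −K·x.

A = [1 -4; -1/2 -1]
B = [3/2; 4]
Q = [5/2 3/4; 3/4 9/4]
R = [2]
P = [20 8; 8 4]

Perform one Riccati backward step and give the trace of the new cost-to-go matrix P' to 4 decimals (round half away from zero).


BᵀP = [62.0000 28.0000]
S = R + BᵀPB = [2] + [205.0000] = [207.0000]
BᵀPA = [48.0000 -276.0000]
K = S⁻¹·BᵀPA = [0.2319 -1.3333]
A−BK = [0.6522 -2.0000; -1.4275 4.3333]
AᵀP(A−BK) = [1.8696 -6.0000; -6.0000 20.0000]
P' = Q + AᵀP(A−BK) = [4.3696 -5.2500; -5.2500 22.2500]
tr(P') = 26.6196

26.6196


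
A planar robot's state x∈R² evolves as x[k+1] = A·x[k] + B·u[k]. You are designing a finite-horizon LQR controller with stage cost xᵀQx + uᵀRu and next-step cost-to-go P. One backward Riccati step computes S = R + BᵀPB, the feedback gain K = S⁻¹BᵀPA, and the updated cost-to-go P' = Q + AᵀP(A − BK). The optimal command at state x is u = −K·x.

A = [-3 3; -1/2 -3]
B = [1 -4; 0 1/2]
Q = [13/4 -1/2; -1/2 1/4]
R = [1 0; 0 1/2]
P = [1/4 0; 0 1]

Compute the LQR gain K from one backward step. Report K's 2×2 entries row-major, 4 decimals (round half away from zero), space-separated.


-0.1646 -0.1899 0.5443 -0.9873

BᵀP = [0.2500 0.0000; -1.0000 0.5000]
S = R + BᵀPB = [1 0; 0 1/2] + [0.2500 -1.0000; -1.0000 4.2500] = [1.2500 -1.0000; -1.0000 4.7500]
BᵀPA = [-0.7500 0.7500; 2.7500 -4.5000]
K = S⁻¹·BᵀPA = [-0.1646 -0.1899; 0.5443 -0.9873]
A−BK = [-0.6582 -0.7595; -0.7722 -2.5063]
AᵀP(A−BK) = [0.8797 1.8228; 1.8228 6.9494]
P' = Q + AᵀP(A−BK) = [4.1297 1.3228; 1.3228 7.1994]
tr(P') = 11.3291


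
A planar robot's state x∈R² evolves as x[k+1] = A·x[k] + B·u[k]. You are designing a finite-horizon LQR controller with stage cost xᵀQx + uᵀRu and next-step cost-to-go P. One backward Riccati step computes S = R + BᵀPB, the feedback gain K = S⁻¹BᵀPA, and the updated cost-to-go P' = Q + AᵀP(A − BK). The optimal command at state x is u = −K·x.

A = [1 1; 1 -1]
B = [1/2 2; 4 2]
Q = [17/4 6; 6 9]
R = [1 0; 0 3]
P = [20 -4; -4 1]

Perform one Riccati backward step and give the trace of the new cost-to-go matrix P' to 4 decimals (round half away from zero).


15.4305

BᵀP = [-6.0000 2.0000; 32.0000 -6.0000]
S = R + BᵀPB = [1 0; 0 3] + [5.0000 -8.0000; -8.0000 52.0000] = [6.0000 -8.0000; -8.0000 55.0000]
BᵀPA = [-4.0000 -8.0000; 26.0000 38.0000]
K = S⁻¹·BᵀPA = [-0.0451 -0.5113; 0.4662 0.6165]
A−BK = [0.0902 0.0226; 0.2481 -0.1880]
AᵀP(A−BK) = [0.6992 0.9248; 0.9248 1.4812]
P' = Q + AᵀP(A−BK) = [4.9492 6.9248; 6.9248 10.4812]
tr(P') = 15.4305


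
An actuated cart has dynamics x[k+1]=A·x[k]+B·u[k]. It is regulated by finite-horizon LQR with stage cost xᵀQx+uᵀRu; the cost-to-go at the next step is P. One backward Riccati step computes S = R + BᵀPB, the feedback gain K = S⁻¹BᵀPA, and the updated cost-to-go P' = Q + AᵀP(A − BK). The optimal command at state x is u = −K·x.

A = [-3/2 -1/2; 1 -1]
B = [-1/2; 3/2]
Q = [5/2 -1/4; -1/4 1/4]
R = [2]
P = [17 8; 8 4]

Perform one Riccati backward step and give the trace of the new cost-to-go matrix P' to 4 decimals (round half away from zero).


29.6731

BᵀP = [3.5000 2.0000]
S = R + BᵀPB = [2] + [1.2500] = [3.2500]
BᵀPA = [-3.2500 -3.7500]
K = S⁻¹·BᵀPA = [-1.0000 -1.1538]
A−BK = [-2.0000 -1.0769; 2.5000 0.7308]
AᵀP(A−BK) = [15.0000 13.0000; 13.0000 11.9231]
P' = Q + AᵀP(A−BK) = [17.5000 12.7500; 12.7500 12.1731]
tr(P') = 29.6731


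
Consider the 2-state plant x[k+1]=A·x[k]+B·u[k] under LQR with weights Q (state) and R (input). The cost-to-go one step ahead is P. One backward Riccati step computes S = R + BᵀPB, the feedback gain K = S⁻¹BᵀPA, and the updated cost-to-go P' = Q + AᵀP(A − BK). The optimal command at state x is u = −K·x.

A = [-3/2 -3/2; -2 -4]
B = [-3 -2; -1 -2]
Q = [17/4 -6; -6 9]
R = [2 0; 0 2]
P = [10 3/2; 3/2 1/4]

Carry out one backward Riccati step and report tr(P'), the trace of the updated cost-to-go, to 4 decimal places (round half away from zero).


14.4860

BᵀP = [-31.5000 -4.7500; -23.0000 -3.5000]
S = R + BᵀPB = [2 0; 0 2] + [99.2500 72.5000; 72.5000 53.0000] = [101.2500 72.5000; 72.5000 55.0000]
BᵀPA = [56.7500 66.2500; 41.5000 48.5000]
K = S⁻¹·BᵀPA = [0.3600 0.4080; 0.2800 0.3440]
A−BK = [0.1400 0.4120; -1.0800 -2.9040]
AᵀP(A−BK) = [0.4500 0.5700; 0.5700 0.7860]
P' = Q + AᵀP(A−BK) = [4.7000 -5.4300; -5.4300 9.7860]
tr(P') = 14.4860


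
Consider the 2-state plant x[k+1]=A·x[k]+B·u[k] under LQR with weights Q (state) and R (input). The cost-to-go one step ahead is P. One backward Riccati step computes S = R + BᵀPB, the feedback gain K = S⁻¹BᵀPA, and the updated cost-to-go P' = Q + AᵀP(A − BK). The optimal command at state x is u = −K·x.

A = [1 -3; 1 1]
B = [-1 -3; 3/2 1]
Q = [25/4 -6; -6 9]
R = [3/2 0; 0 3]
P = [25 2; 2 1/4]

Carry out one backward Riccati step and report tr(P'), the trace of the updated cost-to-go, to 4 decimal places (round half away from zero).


18.3432

BᵀP = [-22.0000 -1.6250; -73.0000 -5.7500]
S = R + BᵀPB = [3/2 0; 0 3] + [19.5625 64.3750; 64.3750 213.2500] = [21.0625 64.3750; 64.3750 216.2500]
BᵀPA = [-23.6250 64.3750; -78.7500 213.2500]
K = S⁻¹·BᵀPA = [-0.0959 0.4703; -0.3356 0.8461]
A−BK = [-0.1027 0.0087; 1.4795 -0.5516]
AᵀP(A−BK) = [0.5548 -1.0068; -1.0068 2.5384]
P' = Q + AᵀP(A−BK) = [6.8048 -7.0068; -7.0068 11.5384]
tr(P') = 18.3432


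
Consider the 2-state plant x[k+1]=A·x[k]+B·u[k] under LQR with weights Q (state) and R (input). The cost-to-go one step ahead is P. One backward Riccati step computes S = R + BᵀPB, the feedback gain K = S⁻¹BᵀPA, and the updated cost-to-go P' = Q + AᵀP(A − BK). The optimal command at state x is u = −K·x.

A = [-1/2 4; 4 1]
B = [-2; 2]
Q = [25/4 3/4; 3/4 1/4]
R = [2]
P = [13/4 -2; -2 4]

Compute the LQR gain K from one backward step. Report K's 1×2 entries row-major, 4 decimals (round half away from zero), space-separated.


1.1330 -0.6383

BᵀP = [-10.5000 12.0000]
S = R + BᵀPB = [2] + [45.0000] = [47.0000]
BᵀPA = [53.2500 -30.0000]
K = S⁻¹·BᵀPA = [1.1330 -0.6383]
A−BK = [1.7660 2.7234; 1.7340 2.2766]
AᵀP(A−BK) = [12.4814 12.4894; 12.4894 20.8511]
P' = Q + AᵀP(A−BK) = [18.7314 13.2394; 13.2394 21.1011]
tr(P') = 39.8324


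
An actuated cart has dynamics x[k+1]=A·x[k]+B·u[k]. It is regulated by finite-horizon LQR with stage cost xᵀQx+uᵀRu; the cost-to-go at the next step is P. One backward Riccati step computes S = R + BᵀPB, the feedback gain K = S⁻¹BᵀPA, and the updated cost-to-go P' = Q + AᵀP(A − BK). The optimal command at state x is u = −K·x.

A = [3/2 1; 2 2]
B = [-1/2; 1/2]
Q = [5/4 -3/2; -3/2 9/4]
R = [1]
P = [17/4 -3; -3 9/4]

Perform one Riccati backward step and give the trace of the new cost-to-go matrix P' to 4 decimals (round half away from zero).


BᵀP = [-3.6250 2.6250]
S = R + BᵀPB = [1] + [3.1250] = [4.1250]
BᵀPA = [-0.1875 1.6250]
K = S⁻¹·BᵀPA = [-0.0455 0.3939]
A−BK = [1.4773 1.1970; 2.0227 1.8030]
AᵀP(A−BK) = [0.5540 0.4489; 0.4489 0.6098]
P' = Q + AᵀP(A−BK) = [1.8040 -1.0511; -1.0511 2.8598]
tr(P') = 4.6638

4.6638


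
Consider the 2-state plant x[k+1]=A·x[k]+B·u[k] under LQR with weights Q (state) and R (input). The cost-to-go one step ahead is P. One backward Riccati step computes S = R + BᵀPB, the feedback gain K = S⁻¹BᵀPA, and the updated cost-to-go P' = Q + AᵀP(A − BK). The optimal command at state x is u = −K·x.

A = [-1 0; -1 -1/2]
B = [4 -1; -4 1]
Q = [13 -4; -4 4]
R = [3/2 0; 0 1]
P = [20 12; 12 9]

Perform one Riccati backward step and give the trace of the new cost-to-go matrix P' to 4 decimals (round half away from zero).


BᵀP = [32.0000 12.0000; -8.0000 -3.0000]
S = R + BᵀPB = [3/2 0; 0 1] + [80.0000 -20.0000; -20.0000 5.0000] = [81.5000 -20.0000; -20.0000 6.0000]
BᵀPA = [-44.0000 -6.0000; 11.0000 1.5000]
K = S⁻¹·BᵀPA = [-0.4944 -0.0674; 0.1854 0.0253]
A−BK = [1.1629 0.2949; -3.1629 -0.7949]
AᵀP(A−BK) = [29.2079 7.2556; 7.2556 1.8076]
P' = Q + AᵀP(A−BK) = [42.2079 3.2556; 3.2556 5.8076]
tr(P') = 48.0154

48.0154


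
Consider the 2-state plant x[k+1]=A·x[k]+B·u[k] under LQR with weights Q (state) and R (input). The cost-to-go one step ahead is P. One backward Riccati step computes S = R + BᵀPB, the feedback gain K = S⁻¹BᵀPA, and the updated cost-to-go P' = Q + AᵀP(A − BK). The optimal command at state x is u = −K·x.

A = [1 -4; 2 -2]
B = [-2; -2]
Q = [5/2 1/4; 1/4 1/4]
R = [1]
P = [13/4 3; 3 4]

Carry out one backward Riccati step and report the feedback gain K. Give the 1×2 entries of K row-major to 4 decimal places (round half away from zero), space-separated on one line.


-0.7500 1.4444

BᵀP = [-12.5000 -14.0000]
S = R + BᵀPB = [1] + [53.0000] = [54.0000]
BᵀPA = [-40.5000 78.0000]
K = S⁻¹·BᵀPA = [-0.7500 1.4444]
A−BK = [-0.5000 -1.1111; 0.5000 0.8889]
AᵀP(A−BK) = [0.8750 -0.5000; -0.5000 3.3333]
P' = Q + AᵀP(A−BK) = [3.3750 -0.2500; -0.2500 3.5833]
tr(P') = 6.9583


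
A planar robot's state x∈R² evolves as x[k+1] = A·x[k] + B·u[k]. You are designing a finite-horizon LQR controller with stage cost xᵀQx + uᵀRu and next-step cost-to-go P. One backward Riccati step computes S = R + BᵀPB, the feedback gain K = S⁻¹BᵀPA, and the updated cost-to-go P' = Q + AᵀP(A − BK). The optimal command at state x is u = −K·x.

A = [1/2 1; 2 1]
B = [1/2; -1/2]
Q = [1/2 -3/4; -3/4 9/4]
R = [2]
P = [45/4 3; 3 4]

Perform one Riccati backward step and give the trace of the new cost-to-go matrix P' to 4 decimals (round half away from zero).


BᵀP = [4.1250 -0.5000]
S = R + BᵀPB = [2] + [2.3125] = [4.3125]
BᵀPA = [1.0625 3.6250]
K = S⁻¹·BᵀPA = [0.2464 0.8406]
A−BK = [0.3768 0.5797; 2.1232 1.4203]
AᵀP(A−BK) = [24.5507 20.2319; 20.2319 18.2029]
P' = Q + AᵀP(A−BK) = [25.0507 19.4819; 19.4819 20.4529]
tr(P') = 45.5036

45.5036


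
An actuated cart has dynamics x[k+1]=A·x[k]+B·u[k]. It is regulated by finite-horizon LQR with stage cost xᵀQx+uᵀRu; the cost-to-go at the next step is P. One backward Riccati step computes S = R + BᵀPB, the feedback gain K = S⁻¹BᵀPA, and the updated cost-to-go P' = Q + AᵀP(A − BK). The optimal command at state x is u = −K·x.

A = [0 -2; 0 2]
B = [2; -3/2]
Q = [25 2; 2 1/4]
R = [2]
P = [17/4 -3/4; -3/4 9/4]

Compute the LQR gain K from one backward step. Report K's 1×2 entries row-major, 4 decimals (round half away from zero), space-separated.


0.0000 -1.0153

BᵀP = [9.6250 -4.8750]
S = R + BᵀPB = [2] + [26.5625] = [28.5625]
BᵀPA = [0.0000 -29.0000]
K = S⁻¹·BᵀPA = [0.0000 -1.0153]
A−BK = [0.0000 0.0306; 0.0000 0.4770]
AᵀP(A−BK) = [0.0000 0.0000; 0.0000 2.5558]
P' = Q + AᵀP(A−BK) = [25.0000 2.0000; 2.0000 2.8058]
tr(P') = 27.8058


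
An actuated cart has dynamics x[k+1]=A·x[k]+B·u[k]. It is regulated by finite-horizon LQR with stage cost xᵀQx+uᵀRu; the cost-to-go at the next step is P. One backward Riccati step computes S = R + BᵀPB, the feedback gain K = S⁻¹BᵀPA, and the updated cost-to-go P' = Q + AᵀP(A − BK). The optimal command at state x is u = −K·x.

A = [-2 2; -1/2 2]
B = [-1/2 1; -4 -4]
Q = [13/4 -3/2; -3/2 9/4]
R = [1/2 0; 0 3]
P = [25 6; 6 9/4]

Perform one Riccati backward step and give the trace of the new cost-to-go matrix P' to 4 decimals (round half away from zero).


BᵀP = [-36.5000 -12.0000; 1.0000 -3.0000]
S = R + BᵀPB = [1/2 0; 0 3] + [66.2500 11.5000; 11.5000 13.0000] = [66.7500 11.5000; 11.5000 16.0000]
BᵀPA = [79.0000 -97.0000; -0.5000 -4.0000]
K = S⁻¹·BᵀPA = [1.3569 -1.6094; -1.0065 0.9068]
A−BK = [-0.3150 0.2885; 0.9015 -0.8106]
AᵀP(A−BK) = [4.8615 -4.6537; -4.6537 4.5148]
P' = Q + AᵀP(A−BK) = [8.1115 -6.1537; -6.1537 6.7648]
tr(P') = 14.8764

14.8764


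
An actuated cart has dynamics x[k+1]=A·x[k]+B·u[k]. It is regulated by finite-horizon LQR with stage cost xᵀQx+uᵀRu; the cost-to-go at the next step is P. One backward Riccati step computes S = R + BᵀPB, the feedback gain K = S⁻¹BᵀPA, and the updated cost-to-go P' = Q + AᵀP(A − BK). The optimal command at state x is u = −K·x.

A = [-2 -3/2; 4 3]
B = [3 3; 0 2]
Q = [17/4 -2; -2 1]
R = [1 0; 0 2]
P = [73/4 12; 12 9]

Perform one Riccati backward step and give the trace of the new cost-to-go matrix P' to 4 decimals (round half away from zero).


17.5675

BᵀP = [54.7500 36.0000; 78.7500 54.0000]
S = R + BᵀPB = [1 0; 0 2] + [164.2500 236.2500; 236.2500 344.2500] = [165.2500 236.2500; 236.2500 346.2500]
BᵀPA = [34.5000 25.8750; 58.5000 43.8750]
K = S⁻¹·BᵀPA = [-1.3357 -1.0018; 1.0803 0.8102]
A−BK = [-1.2338 -0.9254; 1.8394 1.3795]
AᵀP(A−BK) = [7.8832 5.9124; 5.9124 4.4343]
P' = Q + AᵀP(A−BK) = [12.1332 3.9124; 3.9124 5.4343]
tr(P') = 17.5675


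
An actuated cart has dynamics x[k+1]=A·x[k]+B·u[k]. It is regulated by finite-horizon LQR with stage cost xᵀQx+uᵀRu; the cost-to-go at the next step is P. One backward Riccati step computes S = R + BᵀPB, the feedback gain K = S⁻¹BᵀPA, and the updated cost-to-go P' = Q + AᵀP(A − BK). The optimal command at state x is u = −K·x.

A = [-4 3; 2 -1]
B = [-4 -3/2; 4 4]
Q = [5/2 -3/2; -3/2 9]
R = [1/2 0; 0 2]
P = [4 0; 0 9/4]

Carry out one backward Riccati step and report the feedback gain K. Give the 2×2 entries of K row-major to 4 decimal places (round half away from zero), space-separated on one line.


1.1874 -0.9426 -0.6222 0.6288

BᵀP = [-16.0000 9.0000; -6.0000 9.0000]
S = R + BᵀPB = [1/2 0; 0 2] + [100.0000 60.0000; 60.0000 45.0000] = [100.5000 60.0000; 60.0000 47.0000]
BᵀPA = [82.0000 -57.0000; 42.0000 -27.0000]
K = S⁻¹·BᵀPA = [1.1874 -0.9426; -0.6222 0.6288]
A−BK = [-0.1838 0.1729; -0.2608 0.2550]
AᵀP(A−BK) = [1.7672 -1.6188; -1.6188 1.5010]
P' = Q + AᵀP(A−BK) = [4.2672 -3.1188; -3.1188 10.5010]
tr(P') = 14.7682


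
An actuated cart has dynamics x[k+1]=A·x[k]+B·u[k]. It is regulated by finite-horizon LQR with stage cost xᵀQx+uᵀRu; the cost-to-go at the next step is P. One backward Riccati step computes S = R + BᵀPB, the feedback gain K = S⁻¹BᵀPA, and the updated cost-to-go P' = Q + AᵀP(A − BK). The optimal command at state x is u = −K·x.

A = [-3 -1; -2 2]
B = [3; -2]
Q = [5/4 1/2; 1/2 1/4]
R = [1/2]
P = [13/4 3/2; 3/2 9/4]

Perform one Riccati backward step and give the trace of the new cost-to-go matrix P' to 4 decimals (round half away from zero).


42.0422

BᵀP = [6.7500 0.0000]
S = R + BᵀPB = [1/2] + [20.2500] = [20.7500]
BᵀPA = [-20.2500 -6.7500]
K = S⁻¹·BᵀPA = [-0.9759 -0.3253]
A−BK = [-0.0723 -0.0241; -3.9518 1.3494]
AᵀP(A−BK) = [36.4880 -11.8373; -11.8373 4.0542]
P' = Q + AᵀP(A−BK) = [37.7380 -11.3373; -11.3373 4.3042]
tr(P') = 42.0422
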